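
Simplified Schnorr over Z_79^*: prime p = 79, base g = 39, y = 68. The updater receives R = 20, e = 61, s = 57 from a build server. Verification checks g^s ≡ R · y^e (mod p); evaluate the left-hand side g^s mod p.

39^57 mod 79 = 61

61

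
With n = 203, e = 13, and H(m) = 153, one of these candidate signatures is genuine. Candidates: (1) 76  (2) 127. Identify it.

1

Candidate 1: Squares mod 203: 76^1≡76, 76^2≡92, 76^4≡141, 76^8≡190; 13 = 8 + 4 + 1, so 76^13 ≡ 190·141·76 ≡ 153 (mod 203)
  → matches H(m) = 153
Candidate 2: Squares mod 203: 127^1≡127, 127^2≡92, 127^4≡141, 127^8≡190; 13 = 8 + 4 + 1, so 127^13 ≡ 190·141·127 ≡ 50 (mod 203)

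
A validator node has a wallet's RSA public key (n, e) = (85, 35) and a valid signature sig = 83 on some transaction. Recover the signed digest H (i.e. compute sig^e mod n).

77

Squares mod 85: sig^1≡83, sig^2≡4, sig^4≡16, sig^8≡1, sig^16≡1, sig^32≡1
35 = 32 + 2 + 1, so sig^35 ≡ 1·4·83 ≡ 77 (mod 85)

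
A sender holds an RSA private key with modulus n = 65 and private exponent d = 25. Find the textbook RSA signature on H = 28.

28

H^25 mod 65 = 28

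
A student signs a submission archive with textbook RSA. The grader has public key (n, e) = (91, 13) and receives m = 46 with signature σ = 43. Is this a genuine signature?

Squares mod 91: σ^1≡43, σ^2≡29, σ^4≡22, σ^8≡29
13 = 8 + 4 + 1, so σ^13 ≡ 29·22·43 ≡ 43 (mod 91)
43 ≠ 46, so verification fails.

forged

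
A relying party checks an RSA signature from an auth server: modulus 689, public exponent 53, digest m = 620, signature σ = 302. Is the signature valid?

valid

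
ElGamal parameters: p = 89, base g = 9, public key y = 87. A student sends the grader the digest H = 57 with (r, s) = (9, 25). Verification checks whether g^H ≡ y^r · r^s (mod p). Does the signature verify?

does not verify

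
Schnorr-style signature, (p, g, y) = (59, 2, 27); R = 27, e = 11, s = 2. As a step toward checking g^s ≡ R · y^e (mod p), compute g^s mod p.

4

2^2 = 4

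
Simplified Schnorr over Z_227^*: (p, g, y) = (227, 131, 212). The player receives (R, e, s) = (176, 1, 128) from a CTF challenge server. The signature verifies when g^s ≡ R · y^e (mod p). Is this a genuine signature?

forged

g^s mod p:
Squares mod 227: 131^1≡131, 131^2≡136, 131^4≡109, 131^8≡77, 131^16≡27, 131^32≡48, 131^64≡34, 131^128≡21
131^128 ≡ 21 (mod 227)
R · y^e mod p:
212^1 mod 227 = 212
176·212 = 37312 ≡ 84 (mod 227)
21 ≠ 84; the check fails.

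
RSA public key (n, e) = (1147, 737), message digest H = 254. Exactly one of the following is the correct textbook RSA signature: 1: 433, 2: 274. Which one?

2

Candidate 1: 433^737 mod 1147 = 898
Candidate 2: 274^737 mod 1147 = 254
  → matches H = 254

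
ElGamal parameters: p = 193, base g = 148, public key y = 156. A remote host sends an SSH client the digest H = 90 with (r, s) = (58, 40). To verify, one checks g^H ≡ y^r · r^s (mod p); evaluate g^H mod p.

148^2 = 21904 ≡ 95
148^4 ≡ 95^2 = 9025 ≡ 147
148^8 ≡ 147^2 = 21609 ≡ 186
148^16 ≡ 186^2 = 34596 ≡ 49
148^32 ≡ 49^2 = 2401 ≡ 85
148^64 ≡ 85^2 = 7225 ≡ 84
90 = 64 + 16 + 8 + 2, so 148^90 ≡ 84·49·186·95 ≡ 179 (mod 193)

179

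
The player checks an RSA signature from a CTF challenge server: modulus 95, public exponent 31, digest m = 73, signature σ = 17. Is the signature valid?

σ^2 ≡ 17^2 = 289 ≡ 4
σ^4 ≡ 4^2 = 16
σ^8 ≡ 16^2 = 256 ≡ 66
σ^16 ≡ 66^2 = 4356 ≡ 81
31 = 16 + 8 + 4 + 2 + 1, so σ^31 ≡ 81·66·16·4·17 ≡ 73 (mod 95)
Since 73 equals the digest 73, verification succeeds.

valid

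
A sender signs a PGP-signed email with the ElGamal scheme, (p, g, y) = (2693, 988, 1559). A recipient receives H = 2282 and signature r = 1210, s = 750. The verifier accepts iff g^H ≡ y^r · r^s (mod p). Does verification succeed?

fails

Left side g^H mod p:
Squares mod 2693: 988^1≡988, 988^2≡1278, 988^4≡1326, 988^8≡2440, 988^16≡2070, 988^32≡337, 988^64≡463, 988^128≡1622, 988^256≡2516, 988^512≡1706, 988^1024≡1996, 988^2048≡1069
2282 = 2048 + 128 + 64 + 32 + 8 + 2, so 988^2282 ≡ 1069·1622·463·337·2440·1278 ≡ 339 (mod 2693)
Right side y^r · r^s mod p:
Squares mod 2693: 1559^1≡1559, 1559^2≡1395, 1559^4≡1679, 1559^8≡2163, 1559^16≡828, 1559^32≡1562, 1559^64≡2679, 1559^128≡196, 1559^256≡714, 1559^512≡819, 1559^1024≡204
1210 = 1024 + 128 + 32 + 16 + 8 + 2, so 1559^1210 ≡ 204·196·1562·828·2163·1395 ≡ 2639 (mod 2693)
Squares mod 2693: 1210^1≡1210, 1210^2≡1801, 1210^4≡1229, 1210^8≡2361, 1210^16≡2504, 1210^32≡712, 1210^64≡660, 1210^128≡2027, 1210^256≡1904, 1210^512≡438
750 = 512 + 128 + 64 + 32 + 8 + 4 + 2, so 1210^750 ≡ 438·2027·660·712·2361·1229·1801 ≡ 119 (mod 2693)
2639·119 = 314041 ≡ 1653 (mod 2693)
339 ≠ 1653, so verification fails.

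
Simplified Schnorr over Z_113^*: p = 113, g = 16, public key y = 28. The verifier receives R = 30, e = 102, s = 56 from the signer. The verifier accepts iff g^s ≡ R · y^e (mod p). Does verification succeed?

passes

g^s mod p:
Squares mod 113: 16^1≡16, 16^2≡30, 16^4≡109, 16^8≡16, 16^16≡30, 16^32≡109
56 = 32 + 16 + 8, so 16^56 ≡ 109·30·16 ≡ 1 (mod 113)
R · y^e mod p:
Squares mod 113: 28^1≡28, 28^2≡106, 28^4≡49, 28^8≡28, 28^16≡106, 28^32≡49, 28^64≡28
102 = 64 + 32 + 4 + 2, so 28^102 ≡ 28·49·49·106 ≡ 49 (mod 113)
30·49 = 1470 ≡ 1 (mod 113)
1 ≡ 1 (mod 113); signature holds.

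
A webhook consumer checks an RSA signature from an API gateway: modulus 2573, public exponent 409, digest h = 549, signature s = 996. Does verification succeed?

fails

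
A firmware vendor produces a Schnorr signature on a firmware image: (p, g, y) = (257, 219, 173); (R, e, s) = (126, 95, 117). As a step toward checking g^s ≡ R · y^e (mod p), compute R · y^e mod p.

24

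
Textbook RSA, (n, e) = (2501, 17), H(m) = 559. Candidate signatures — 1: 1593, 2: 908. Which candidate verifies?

2

Candidate 1: 1593^17 mod 2501 = 1942
Candidate 2: 908^17 mod 2501 = 559
  → matches H(m) = 559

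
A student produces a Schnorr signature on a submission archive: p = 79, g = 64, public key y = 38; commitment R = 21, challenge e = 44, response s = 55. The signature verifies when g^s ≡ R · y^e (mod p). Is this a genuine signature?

g^s mod p:
64^55 mod 79 = 22
R · y^e mod p:
38^44 mod 79 = 64
21·64 = 1344 ≡ 1 (mod 79)
22 ≠ 1; the check fails.

forged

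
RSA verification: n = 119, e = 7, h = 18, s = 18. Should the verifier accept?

s^2 ≡ 18^2 = 324 ≡ 86
s^4 ≡ 86^2 = 7396 ≡ 18
7 = 4 + 2 + 1, so s^7 ≡ 18·86·18 ≡ 18 (mod 119)
s^7 mod 119 = 18 matches h.

accept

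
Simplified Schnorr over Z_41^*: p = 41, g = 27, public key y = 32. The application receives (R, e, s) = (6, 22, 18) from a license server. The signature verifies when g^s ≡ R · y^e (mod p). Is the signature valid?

invalid

g^s mod p:
27^2 = 729 ≡ 32
27^4 ≡ 32^2 = 1024 ≡ 40
27^8 ≡ 40^2 = 1600 ≡ 1
27^16 ≡ 1^2 = 1
18 = 16 + 2, so 27^18 ≡ 1·32 ≡ 32 (mod 41)
R · y^e mod p:
32^2 = 1024 ≡ 40
32^4 ≡ 40^2 = 1600 ≡ 1
32^8 ≡ 1^2 = 1
32^16 ≡ 1^2 = 1
22 = 16 + 4 + 2, so 32^22 ≡ 1·1·40 ≡ 40 (mod 41)
6·40 = 240 ≡ 35 (mod 41)
32 ≠ 35; the check fails.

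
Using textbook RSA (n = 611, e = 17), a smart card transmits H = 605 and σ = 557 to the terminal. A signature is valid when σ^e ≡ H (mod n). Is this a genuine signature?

genuine

Squares mod 611: σ^1≡557, σ^2≡472, σ^4≡380, σ^8≡204, σ^16≡68
17 = 16 + 1, so σ^17 ≡ 68·557 ≡ 605 (mod 611)
σ^17 mod 611 = 605 matches H.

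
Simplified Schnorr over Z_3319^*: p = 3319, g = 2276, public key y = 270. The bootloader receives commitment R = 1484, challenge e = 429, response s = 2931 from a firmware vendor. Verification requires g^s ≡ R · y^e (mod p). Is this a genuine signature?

g^s mod p:
Squares mod 3319: 2276^1≡2276, 2276^2≡2536, 2276^4≡2393, 2276^8≡1174, 2276^16≡891, 2276^32≡640, 2276^64≡1363, 2276^128≡2448, 2276^256≡1909, 2276^512≡19, 2276^1024≡361, 2276^2048≡880
2931 = 2048 + 512 + 256 + 64 + 32 + 16 + 2 + 1, so 2276^2931 ≡ 880·19·1909·1363·640·891·2536·2276 ≡ 1898 (mod 3319)
R · y^e mod p:
Squares mod 3319: 270^1≡270, 270^2≡3201, 270^4≡648, 270^8≡1710, 270^16≡61, 270^32≡402, 270^64≡2292, 270^128≡2606, 270^256≡562
429 = 256 + 128 + 32 + 8 + 4 + 1, so 270^429 ≡ 562·2606·402·1710·648·270 ≡ 1956 (mod 3319)
1484·1956 = 2902704 ≡ 1898 (mod 3319)
1898 ≡ 1898 (mod 3319); signature holds.

genuine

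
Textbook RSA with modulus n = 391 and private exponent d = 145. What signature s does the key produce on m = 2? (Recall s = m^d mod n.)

257

m^2 ≡ 2^2 = 4
m^4 ≡ 4^2 = 16
m^8 ≡ 16^2 = 256
m^16 ≡ 256^2 = 65536 ≡ 239
m^32 ≡ 239^2 = 57121 ≡ 35
m^64 ≡ 35^2 = 1225 ≡ 52
m^128 ≡ 52^2 = 2704 ≡ 358
145 = 128 + 16 + 1, so m^145 ≡ 358·239·2 ≡ 257 (mod 391)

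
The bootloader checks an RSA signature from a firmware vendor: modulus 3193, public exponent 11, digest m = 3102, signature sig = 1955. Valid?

sig^2 ≡ 1955^2 = 3822025 ≡ 4
sig^4 ≡ 4^2 = 16
sig^8 ≡ 16^2 = 256
11 = 8 + 2 + 1, so sig^11 ≡ 256·4·1955 ≡ 3102 (mod 3193)
3102 = m, so the signature checks out.

yes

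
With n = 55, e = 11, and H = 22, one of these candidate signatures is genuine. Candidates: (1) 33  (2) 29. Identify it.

1

Candidate 1: Squares mod 55: 33^1≡33, 33^2≡44, 33^4≡11, 33^8≡11; 11 = 8 + 2 + 1, so 33^11 ≡ 11·44·33 ≡ 22 (mod 55)
  → matches H = 22
Candidate 2: Squares mod 55: 29^1≡29, 29^2≡16, 29^4≡36, 29^8≡31; 11 = 8 + 2 + 1, so 29^11 ≡ 31·16·29 ≡ 29 (mod 55)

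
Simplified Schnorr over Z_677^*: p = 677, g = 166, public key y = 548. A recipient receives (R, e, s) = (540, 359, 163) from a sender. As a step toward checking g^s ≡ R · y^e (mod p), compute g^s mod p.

532

166^2 = 27556 ≡ 476
166^4 ≡ 476^2 = 226576 ≡ 458
166^8 ≡ 458^2 = 209764 ≡ 571
166^16 ≡ 571^2 = 326041 ≡ 404
166^32 ≡ 404^2 = 163216 ≡ 59
166^64 ≡ 59^2 = 3481 ≡ 96
166^128 ≡ 96^2 = 9216 ≡ 415
163 = 128 + 32 + 2 + 1, so 166^163 ≡ 415·59·476·166 ≡ 532 (mod 677)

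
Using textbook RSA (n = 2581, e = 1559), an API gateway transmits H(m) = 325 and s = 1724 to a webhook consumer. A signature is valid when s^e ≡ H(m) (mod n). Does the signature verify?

s^1559 mod 2581 = 325
Since 325 equals the digest 325, verification succeeds.

verifies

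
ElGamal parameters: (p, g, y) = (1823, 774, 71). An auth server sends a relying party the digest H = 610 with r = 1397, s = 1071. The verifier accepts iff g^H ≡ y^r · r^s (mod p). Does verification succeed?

fails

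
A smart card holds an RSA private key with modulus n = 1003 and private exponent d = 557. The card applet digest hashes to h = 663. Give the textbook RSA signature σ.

h^2 ≡ 663^2 = 439569 ≡ 255
h^4 ≡ 255^2 = 65025 ≡ 833
h^8 ≡ 833^2 = 693889 ≡ 816
h^16 ≡ 816^2 = 665856 ≡ 867
h^32 ≡ 867^2 = 751689 ≡ 442
h^64 ≡ 442^2 = 195364 ≡ 782
h^128 ≡ 782^2 = 611524 ≡ 697
h^256 ≡ 697^2 = 485809 ≡ 357
h^512 ≡ 357^2 = 127449 ≡ 68
557 = 512 + 32 + 8 + 4 + 1, so h^557 ≡ 68·442·816·833·663 ≡ 221 (mod 1003)

221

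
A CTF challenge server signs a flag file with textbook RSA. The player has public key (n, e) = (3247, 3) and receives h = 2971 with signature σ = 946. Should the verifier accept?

σ^2 ≡ 946^2 = 894916 ≡ 1991
3 = 2 + 1, so σ^3 ≡ 1991·946 ≡ 226 (mod 3247)
226 ≠ 2971, so verification fails.

reject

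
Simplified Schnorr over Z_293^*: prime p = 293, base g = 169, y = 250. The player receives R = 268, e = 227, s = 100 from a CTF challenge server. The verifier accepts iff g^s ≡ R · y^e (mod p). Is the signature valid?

invalid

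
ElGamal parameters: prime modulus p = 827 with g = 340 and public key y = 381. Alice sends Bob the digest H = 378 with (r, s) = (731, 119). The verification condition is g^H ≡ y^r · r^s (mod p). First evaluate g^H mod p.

479

340^2 = 115600 ≡ 647
340^4 ≡ 647^2 = 418609 ≡ 147
340^8 ≡ 147^2 = 21609 ≡ 107
340^16 ≡ 107^2 = 11449 ≡ 698
340^32 ≡ 698^2 = 487204 ≡ 101
340^64 ≡ 101^2 = 10201 ≡ 277
340^128 ≡ 277^2 = 76729 ≡ 645
340^256 ≡ 645^2 = 416025 ≡ 44
378 = 256 + 64 + 32 + 16 + 8 + 2, so 340^378 ≡ 44·277·101·698·107·647 ≡ 479 (mod 827)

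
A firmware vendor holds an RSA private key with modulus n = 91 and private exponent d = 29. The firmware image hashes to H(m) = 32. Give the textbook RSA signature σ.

2

(H(m))^2 ≡ 32^2 = 1024 ≡ 23
(H(m))^4 ≡ 23^2 = 529 ≡ 74
(H(m))^8 ≡ 74^2 = 5476 ≡ 16
(H(m))^16 ≡ 16^2 = 256 ≡ 74
29 = 16 + 8 + 4 + 1, so (H(m))^29 ≡ 74·16·74·32 ≡ 2 (mod 91)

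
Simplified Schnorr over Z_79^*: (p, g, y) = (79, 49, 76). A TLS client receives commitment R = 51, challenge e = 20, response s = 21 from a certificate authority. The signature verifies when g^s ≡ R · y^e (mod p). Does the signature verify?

verifies

g^s mod p:
49^21 mod 79 = 52
R · y^e mod p:
76^20 mod 79 = 32
51·32 = 1632 ≡ 52 (mod 79)
52 ≡ 52 (mod 79); signature holds.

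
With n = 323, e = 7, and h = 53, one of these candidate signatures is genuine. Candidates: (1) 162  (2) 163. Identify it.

1

Candidate 1: 162^2 = 26244 ≡ 81; 162^4 ≡ 81^2 = 6561 ≡ 101; 7 = 4 + 2 + 1, so 162^7 ≡ 101·81·162 ≡ 53 (mod 323)
  → matches h = 53
Candidate 2: 163^2 = 26569 ≡ 83; 163^4 ≡ 83^2 = 6889 ≡ 106; 7 = 4 + 2 + 1, so 163^7 ≡ 106·83·163 ≡ 277 (mod 323)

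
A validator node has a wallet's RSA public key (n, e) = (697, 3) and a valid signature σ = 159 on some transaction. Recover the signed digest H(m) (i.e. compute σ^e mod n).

80

σ^2 ≡ 159^2 = 25281 ≡ 189
3 = 2 + 1, so σ^3 ≡ 189·159 ≡ 80 (mod 697)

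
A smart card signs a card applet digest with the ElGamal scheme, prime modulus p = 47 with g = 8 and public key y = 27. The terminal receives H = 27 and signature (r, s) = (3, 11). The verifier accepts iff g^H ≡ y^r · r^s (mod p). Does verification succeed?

passes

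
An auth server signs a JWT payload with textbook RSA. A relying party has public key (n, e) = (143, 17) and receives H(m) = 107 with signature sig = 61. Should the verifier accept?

accept

Squares mod 143: sig^1≡61, sig^2≡3, sig^4≡9, sig^8≡81, sig^16≡126
17 = 16 + 1, so sig^17 ≡ 126·61 ≡ 107 (mod 143)
107 = H(m), so the signature checks out.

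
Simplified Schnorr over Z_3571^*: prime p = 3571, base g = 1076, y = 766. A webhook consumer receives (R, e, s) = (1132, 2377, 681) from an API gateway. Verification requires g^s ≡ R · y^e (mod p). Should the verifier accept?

accept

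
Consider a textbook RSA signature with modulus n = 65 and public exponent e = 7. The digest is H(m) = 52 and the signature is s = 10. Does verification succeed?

fails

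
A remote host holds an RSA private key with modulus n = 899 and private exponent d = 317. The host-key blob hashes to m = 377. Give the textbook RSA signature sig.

87

Squares mod 899: m^1≡377, m^2≡87, m^4≡377, m^8≡87, m^16≡377, m^32≡87, m^64≡377, m^128≡87, m^256≡377
317 = 256 + 32 + 16 + 8 + 4 + 1, so m^317 ≡ 377·87·377·87·377·377 ≡ 87 (mod 899)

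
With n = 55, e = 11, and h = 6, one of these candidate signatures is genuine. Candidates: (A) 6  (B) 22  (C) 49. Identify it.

A

Candidate A: Squares mod 55: 6^1≡6, 6^2≡36, 6^4≡31, 6^8≡26; 11 = 8 + 2 + 1, so 6^11 ≡ 26·36·6 ≡ 6 (mod 55)
  → matches h = 6
Candidate B: Squares mod 55: 22^1≡22, 22^2≡44, 22^4≡11, 22^8≡11; 11 = 8 + 2 + 1, so 22^11 ≡ 11·44·22 ≡ 33 (mod 55)
Candidate C: Squares mod 55: 49^1≡49, 49^2≡36, 49^4≡31, 49^8≡26; 11 = 8 + 2 + 1, so 49^11 ≡ 26·36·49 ≡ 49 (mod 55)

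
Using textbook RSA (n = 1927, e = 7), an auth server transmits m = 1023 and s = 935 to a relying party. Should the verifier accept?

accept

Squares mod 1927: s^1≡935, s^2≡1294, s^4≡1800
7 = 4 + 2 + 1, so s^7 ≡ 1800·1294·935 ≡ 1023 (mod 1927)
Since 1023 equals the digest 1023, verification succeeds.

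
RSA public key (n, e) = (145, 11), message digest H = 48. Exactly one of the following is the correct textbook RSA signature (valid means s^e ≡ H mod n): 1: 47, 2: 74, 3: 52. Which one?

Candidate 1: Squares mod 145: 47^1≡47, 47^2≡34, 47^4≡141, 47^8≡16; 11 = 8 + 2 + 1, so 47^11 ≡ 16·34·47 ≡ 48 (mod 145)
  → matches H = 48
Candidate 2: Squares mod 145: 74^1≡74, 74^2≡111, 74^4≡141, 74^8≡16; 11 = 8 + 2 + 1, so 74^11 ≡ 16·111·74 ≡ 54 (mod 145)
Candidate 3: Squares mod 145: 52^1≡52, 52^2≡94, 52^4≡136, 52^8≡81; 11 = 8 + 2 + 1, so 52^11 ≡ 81·94·52 ≡ 78 (mod 145)

1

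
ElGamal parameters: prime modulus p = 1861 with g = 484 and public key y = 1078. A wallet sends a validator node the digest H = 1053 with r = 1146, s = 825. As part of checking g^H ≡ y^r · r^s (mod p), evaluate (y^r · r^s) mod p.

1078^2 = 1162084 ≡ 820
1078^4 ≡ 820^2 = 672400 ≡ 579
1078^8 ≡ 579^2 = 335241 ≡ 261
1078^16 ≡ 261^2 = 68121 ≡ 1125
1078^32 ≡ 1125^2 = 1265625 ≡ 145
1078^64 ≡ 145^2 = 21025 ≡ 554
1078^128 ≡ 554^2 = 306916 ≡ 1712
1078^256 ≡ 1712^2 = 2930944 ≡ 1730
1078^512 ≡ 1730^2 = 2992900 ≡ 412
1078^1024 ≡ 412^2 = 169744 ≡ 393
1146 = 1024 + 64 + 32 + 16 + 8 + 2, so 1078^1146 ≡ 393·554·145·1125·261·820 ≡ 1700 (mod 1861)
1146^2 = 1313316 ≡ 1311
1146^4 ≡ 1311^2 = 1718721 ≡ 1018
1146^8 ≡ 1018^2 = 1036324 ≡ 1608
1146^16 ≡ 1608^2 = 2585664 ≡ 735
1146^32 ≡ 735^2 = 540225 ≡ 535
1146^64 ≡ 535^2 = 286225 ≡ 1492
1146^128 ≡ 1492^2 = 2226064 ≡ 308
1146^256 ≡ 308^2 = 94864 ≡ 1814
1146^512 ≡ 1814^2 = 3290596 ≡ 348
825 = 512 + 256 + 32 + 16 + 8 + 1, so 1146^825 ≡ 348·1814·535·735·1608·1146 ≡ 1774 (mod 1861)
y^r · r^s ≡ 1700·1774 = 3015800 ≡ 980 (mod 1861)

980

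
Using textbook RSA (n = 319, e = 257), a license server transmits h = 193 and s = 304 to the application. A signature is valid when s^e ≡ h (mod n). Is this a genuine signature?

Squares mod 319: s^1≡304, s^2≡225, s^4≡223, s^8≡284, s^16≡268, s^32≡49, s^64≡168, s^128≡152, s^256≡136
257 = 256 + 1, so s^257 ≡ 136·304 ≡ 193 (mod 319)
Since 193 equals the digest 193, verification succeeds.

genuine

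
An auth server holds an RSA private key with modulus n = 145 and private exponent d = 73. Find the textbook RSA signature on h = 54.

h^2 ≡ 54^2 = 2916 ≡ 16
h^4 ≡ 16^2 = 256 ≡ 111
h^8 ≡ 111^2 = 12321 ≡ 141
h^16 ≡ 141^2 = 19881 ≡ 16
h^32 ≡ 16^2 = 256 ≡ 111
h^64 ≡ 111^2 = 12321 ≡ 141
73 = 64 + 8 + 1, so h^73 ≡ 141·141·54 ≡ 139 (mod 145)

139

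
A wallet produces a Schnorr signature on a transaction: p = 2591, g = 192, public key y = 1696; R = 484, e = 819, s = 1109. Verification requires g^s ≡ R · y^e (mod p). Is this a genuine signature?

g^s mod p:
Squares mod 2591: 192^1≡192, 192^2≡590, 192^4≡906, 192^8≡2080, 192^16≡2021, 192^32≡1025, 192^64≡1270, 192^128≡1298, 192^256≡654, 192^512≡201, 192^1024≡1536
1109 = 1024 + 64 + 16 + 4 + 1, so 192^1109 ≡ 1536·1270·2021·906·192 ≡ 1217 (mod 2591)
R · y^e mod p:
Squares mod 2591: 1696^1≡1696, 1696^2≡406, 1696^4≡1603, 1696^8≡1928, 1696^16≡1690, 1696^32≡818, 1696^64≡646, 1696^128≡165, 1696^256≡1315, 1696^512≡1028
819 = 512 + 256 + 32 + 16 + 2 + 1, so 1696^819 ≡ 1028·1315·818·1690·406·1696 ≡ 222 (mod 2591)
484·222 = 107448 ≡ 1217 (mod 2591)
1217 ≡ 1217 (mod 2591); signature holds.

genuine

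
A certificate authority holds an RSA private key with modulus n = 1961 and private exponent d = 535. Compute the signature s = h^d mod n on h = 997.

1384

Squares mod 1961: h^1≡997, h^2≡1743, h^4≡460, h^8≡1773, h^16≡46, h^32≡155, h^64≡493, h^128≡1846, h^256≡1459, h^512≡996
535 = 512 + 16 + 4 + 2 + 1, so h^535 ≡ 996·46·460·1743·997 ≡ 1384 (mod 1961)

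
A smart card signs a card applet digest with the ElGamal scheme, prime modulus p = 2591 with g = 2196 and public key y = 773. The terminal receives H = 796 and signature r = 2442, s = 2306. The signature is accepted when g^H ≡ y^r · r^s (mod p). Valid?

no

Left side g^H mod p:
2196^2 = 4822416 ≡ 565
2196^4 ≡ 565^2 = 319225 ≡ 532
2196^8 ≡ 532^2 = 283024 ≡ 605
2196^16 ≡ 605^2 = 366025 ≡ 694
2196^32 ≡ 694^2 = 481636 ≡ 2301
2196^64 ≡ 2301^2 = 5294601 ≡ 1188
2196^128 ≡ 1188^2 = 1411344 ≡ 1840
2196^256 ≡ 1840^2 = 3385600 ≡ 1754
2196^512 ≡ 1754^2 = 3076516 ≡ 999
796 = 512 + 256 + 16 + 8 + 4, so 2196^796 ≡ 999·1754·694·605·532 ≡ 1745 (mod 2591)
Right side y^r · r^s mod p:
773^2 = 597529 ≡ 1599
773^4 ≡ 1599^2 = 2556801 ≡ 2075
773^8 ≡ 2075^2 = 4305625 ≡ 1974
773^16 ≡ 1974^2 = 3896676 ≡ 2403
773^32 ≡ 2403^2 = 5774409 ≡ 1661
773^64 ≡ 1661^2 = 2758921 ≡ 2097
773^128 ≡ 2097^2 = 4397409 ≡ 482
773^256 ≡ 482^2 = 232324 ≡ 1725
773^512 ≡ 1725^2 = 2975625 ≡ 1157
773^1024 ≡ 1157^2 = 1338649 ≡ 1693
773^2048 ≡ 1693^2 = 2866249 ≡ 603
2442 = 2048 + 256 + 128 + 8 + 2, so 773^2442 ≡ 603·1725·482·1974·1599 ≡ 1543 (mod 2591)
2442^2 = 5963364 ≡ 1473
2442^4 ≡ 1473^2 = 2169729 ≡ 1062
2442^8 ≡ 1062^2 = 1127844 ≡ 759
2442^16 ≡ 759^2 = 576081 ≡ 879
2442^32 ≡ 879^2 = 772641 ≡ 523
2442^64 ≡ 523^2 = 273529 ≡ 1474
2442^128 ≡ 1474^2 = 2172676 ≡ 1418
2442^256 ≡ 1418^2 = 2010724 ≡ 108
2442^512 ≡ 108^2 = 11664 ≡ 1300
2442^1024 ≡ 1300^2 = 1690000 ≡ 668
2442^2048 ≡ 668^2 = 446224 ≡ 572
2306 = 2048 + 256 + 2, so 2442^2306 ≡ 572·108·1473 ≡ 128 (mod 2591)
1543·128 = 197504 ≡ 588 (mod 2591)
1745 ≠ 588, so verification fails.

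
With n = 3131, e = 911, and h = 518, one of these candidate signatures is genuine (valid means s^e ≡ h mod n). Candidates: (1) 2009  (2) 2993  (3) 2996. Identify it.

2

Candidate 1: Squares mod 3131: 2009^1≡2009, 2009^2≡222, 2009^4≡2319, 2009^8≡1834, 2009^16≡862, 2009^32≡997, 2009^64≡1482, 2009^128≡1493, 2009^256≡2908, 2009^512≡2764; 911 = 512 + 256 + 128 + 8 + 4 + 2 + 1, so 2009^911 ≡ 2764·2908·1493·1834·2319·222·2009 ≡ 2237 (mod 3131)
Candidate 2: Squares mod 3131: 2993^1≡2993, 2993^2≡258, 2993^4≡813, 2993^8≡328, 2993^16≡1130, 2993^32≡2583, 2993^64≡2859, 2993^128≡1971, 2993^256≡2401, 2993^512≡630; 911 = 512 + 256 + 128 + 8 + 4 + 2 + 1, so 2993^911 ≡ 630·2401·1971·328·813·258·2993 ≡ 518 (mod 3131)
  → matches h = 518
Candidate 3: Squares mod 3131: 2996^1≡2996, 2996^2≡2570, 2996^4≡1621, 2996^8≡732, 2996^16≡423, 2996^32≡462, 2996^64≡536, 2996^128≡2375, 2996^256≡1694, 2996^512≡1640; 911 = 512 + 256 + 128 + 8 + 4 + 2 + 1, so 2996^911 ≡ 1640·1694·2375·732·1621·2570·2996 ≡ 534 (mod 3131)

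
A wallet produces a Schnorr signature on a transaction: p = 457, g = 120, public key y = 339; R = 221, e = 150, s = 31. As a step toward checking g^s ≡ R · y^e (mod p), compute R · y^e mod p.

339^2 = 114921 ≡ 214
339^4 ≡ 214^2 = 45796 ≡ 96
339^8 ≡ 96^2 = 9216 ≡ 76
339^16 ≡ 76^2 = 5776 ≡ 292
339^32 ≡ 292^2 = 85264 ≡ 262
339^64 ≡ 262^2 = 68644 ≡ 94
339^128 ≡ 94^2 = 8836 ≡ 153
150 = 128 + 16 + 4 + 2, so 339^150 ≡ 153·292·96·214 ≡ 25 (mod 457)
R · y^e ≡ 221·25 = 5525 ≡ 41 (mod 457)

41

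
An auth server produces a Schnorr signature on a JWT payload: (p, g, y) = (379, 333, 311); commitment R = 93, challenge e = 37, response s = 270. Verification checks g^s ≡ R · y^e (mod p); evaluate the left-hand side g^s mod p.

94

Squares mod 379: 333^1≡333, 333^2≡221, 333^4≡329, 333^8≡226, 333^16≡290, 333^32≡341, 333^64≡307, 333^128≡257, 333^256≡103
270 = 256 + 8 + 4 + 2, so 333^270 ≡ 103·226·329·221 ≡ 94 (mod 379)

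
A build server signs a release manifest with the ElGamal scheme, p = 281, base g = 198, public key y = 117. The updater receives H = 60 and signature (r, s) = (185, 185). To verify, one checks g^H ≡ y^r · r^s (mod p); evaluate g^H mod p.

202

198^2 = 39204 ≡ 145
198^4 ≡ 145^2 = 21025 ≡ 231
198^8 ≡ 231^2 = 53361 ≡ 252
198^16 ≡ 252^2 = 63504 ≡ 279
198^32 ≡ 279^2 = 77841 ≡ 4
60 = 32 + 16 + 8 + 4, so 198^60 ≡ 4·279·252·231 ≡ 202 (mod 281)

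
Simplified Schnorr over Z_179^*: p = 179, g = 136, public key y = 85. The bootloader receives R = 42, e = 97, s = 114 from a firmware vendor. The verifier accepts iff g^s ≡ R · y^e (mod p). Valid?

yes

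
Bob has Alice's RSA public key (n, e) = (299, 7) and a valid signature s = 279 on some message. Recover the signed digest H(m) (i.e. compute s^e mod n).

s^2 ≡ 279^2 = 77841 ≡ 101
s^4 ≡ 101^2 = 10201 ≡ 35
7 = 4 + 2 + 1, so s^7 ≡ 35·101·279 ≡ 163 (mod 299)

163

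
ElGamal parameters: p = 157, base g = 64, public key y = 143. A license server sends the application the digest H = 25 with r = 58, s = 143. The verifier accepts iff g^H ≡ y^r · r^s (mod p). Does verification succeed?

passes

Left side g^H mod p:
64^25 mod 157 = 27
Right side y^r · r^s mod p:
143^58 mod 157 = 130
58^143 mod 157 = 156
130·156 = 20280 ≡ 27 (mod 157)
27 ≡ 27 (mod 157), so the signature is genuine.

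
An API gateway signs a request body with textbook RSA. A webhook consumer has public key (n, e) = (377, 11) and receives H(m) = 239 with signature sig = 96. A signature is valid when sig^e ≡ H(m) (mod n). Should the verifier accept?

sig^11 mod 377 = 138
The recovered value 138 does not match the digest 239.

reject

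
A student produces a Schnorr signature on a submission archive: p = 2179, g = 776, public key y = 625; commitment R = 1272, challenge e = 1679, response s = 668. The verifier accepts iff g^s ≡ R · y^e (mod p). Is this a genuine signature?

genuine

g^s mod p:
776^2 = 602176 ≡ 772
776^4 ≡ 772^2 = 595984 ≡ 1117
776^8 ≡ 1117^2 = 1247689 ≡ 1301
776^16 ≡ 1301^2 = 1692601 ≡ 1697
776^32 ≡ 1697^2 = 2879809 ≡ 1350
776^64 ≡ 1350^2 = 1822500 ≡ 856
776^128 ≡ 856^2 = 732736 ≡ 592
776^256 ≡ 592^2 = 350464 ≡ 1824
776^512 ≡ 1824^2 = 3326976 ≡ 1822
668 = 512 + 128 + 16 + 8 + 4, so 776^668 ≡ 1822·592·1697·1301·1117 ≡ 1527 (mod 2179)
R · y^e mod p:
625^2 = 390625 ≡ 584
625^4 ≡ 584^2 = 341056 ≡ 1132
625^8 ≡ 1132^2 = 1281424 ≡ 172
625^16 ≡ 172^2 = 29584 ≡ 1257
625^32 ≡ 1257^2 = 1580049 ≡ 274
625^64 ≡ 274^2 = 75076 ≡ 990
625^128 ≡ 990^2 = 980100 ≡ 1729
625^256 ≡ 1729^2 = 2989441 ≡ 2032
625^512 ≡ 2032^2 = 4129024 ≡ 1998
625^1024 ≡ 1998^2 = 3992004 ≡ 76
1679 = 1024 + 512 + 128 + 8 + 4 + 2 + 1, so 625^1679 ≡ 76·1998·1729·172·1132·584·625 ≡ 2062 (mod 2179)
1272·2062 = 2622864 ≡ 1527 (mod 2179)
1527 ≡ 1527 (mod 2179); signature holds.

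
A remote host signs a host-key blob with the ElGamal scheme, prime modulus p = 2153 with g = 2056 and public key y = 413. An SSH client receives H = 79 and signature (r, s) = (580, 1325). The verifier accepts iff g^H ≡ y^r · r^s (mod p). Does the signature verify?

Left side g^H mod p:
Squares mod 2153: 2056^1≡2056, 2056^2≡797, 2056^4≡74, 2056^8≡1170, 2056^16≡1745, 2056^32≡683, 2056^64≡1441
79 = 64 + 8 + 4 + 2 + 1, so 2056^79 ≡ 1441·1170·74·797·2056 ≡ 1289 (mod 2153)
Right side y^r · r^s mod p:
Squares mod 2153: 413^1≡413, 413^2≡482, 413^4≡1953, 413^8≡1246, 413^16≡203, 413^32≡302, 413^64≡778, 413^128≡291, 413^256≡714, 413^512≡1688
580 = 512 + 64 + 4, so 413^580 ≡ 1688·778·1953 ≡ 282 (mod 2153)
Squares mod 2153: 580^1≡580, 580^2≡532, 580^4≡981, 580^8≡2123, 580^16≡900, 580^32≡472, 580^64≡1025, 580^128≡2114, 580^256≡1521, 580^512≡1119, 580^1024≡1268
1325 = 1024 + 256 + 32 + 8 + 4 + 1, so 580^1325 ≡ 1268·1521·472·2123·981·580 ≡ 1417 (mod 2153)
282·1417 = 399594 ≡ 1289 (mod 2153)
1289 ≡ 1289 (mod 2153), so the signature is genuine.

verifies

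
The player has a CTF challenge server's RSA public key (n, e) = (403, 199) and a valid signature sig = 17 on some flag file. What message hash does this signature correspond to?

303

Squares mod 403: sig^1≡17, sig^2≡289, sig^4≡100, sig^8≡328, sig^16≡386, sig^32≡289, sig^64≡100, sig^128≡328
199 = 128 + 64 + 4 + 2 + 1, so sig^199 ≡ 328·100·100·289·17 ≡ 303 (mod 403)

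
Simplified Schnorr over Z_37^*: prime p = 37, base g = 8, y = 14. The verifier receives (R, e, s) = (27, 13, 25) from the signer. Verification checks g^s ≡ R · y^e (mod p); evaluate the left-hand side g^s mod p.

8^2 = 64 ≡ 27
8^4 ≡ 27^2 = 729 ≡ 26
8^8 ≡ 26^2 = 676 ≡ 10
8^16 ≡ 10^2 = 100 ≡ 26
25 = 16 + 8 + 1, so 8^25 ≡ 26·10·8 ≡ 8 (mod 37)

8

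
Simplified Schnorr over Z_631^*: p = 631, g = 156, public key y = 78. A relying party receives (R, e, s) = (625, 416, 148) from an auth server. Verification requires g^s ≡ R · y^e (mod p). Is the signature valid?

valid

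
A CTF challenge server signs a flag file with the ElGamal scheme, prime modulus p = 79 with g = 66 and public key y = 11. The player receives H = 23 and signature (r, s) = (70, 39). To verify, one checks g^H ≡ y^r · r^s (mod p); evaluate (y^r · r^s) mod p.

70

11^70 mod 79 = 9
70^39 mod 79 = 78
y^r · r^s ≡ 9·78 = 702 ≡ 70 (mod 79)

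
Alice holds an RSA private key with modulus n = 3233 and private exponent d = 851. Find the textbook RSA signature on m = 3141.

1457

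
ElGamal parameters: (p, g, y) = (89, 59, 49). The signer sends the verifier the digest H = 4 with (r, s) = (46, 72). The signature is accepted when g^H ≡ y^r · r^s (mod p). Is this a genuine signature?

Left side g^H mod p:
Squares mod 89: 59^1≡59, 59^2≡10, 59^4≡11
59^4 ≡ 11 (mod 89)
Right side y^r · r^s mod p:
Squares mod 89: 49^1≡49, 49^2≡87, 49^4≡4, 49^8≡16, 49^16≡78, 49^32≡32
46 = 32 + 8 + 4 + 2, so 49^46 ≡ 32·16·4·87 ≡ 87 (mod 89)
Squares mod 89: 46^1≡46, 46^2≡69, 46^4≡44, 46^8≡67, 46^16≡39, 46^32≡8, 46^64≡64
72 = 64 + 8, so 46^72 ≡ 64·67 ≡ 16 (mod 89)
87·16 = 1392 ≡ 57 (mod 89)
11 ≠ 57, so verification fails.

forged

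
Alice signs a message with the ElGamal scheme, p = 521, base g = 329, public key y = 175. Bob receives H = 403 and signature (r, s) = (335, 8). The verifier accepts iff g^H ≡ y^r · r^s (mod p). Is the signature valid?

invalid

Left side g^H mod p:
329^403 mod 521 = 306
Right side y^r · r^s mod p:
175^335 mod 521 = 430
335^8 mod 521 = 360
430·360 = 154800 ≡ 63 (mod 521)
306 ≠ 63, so verification fails.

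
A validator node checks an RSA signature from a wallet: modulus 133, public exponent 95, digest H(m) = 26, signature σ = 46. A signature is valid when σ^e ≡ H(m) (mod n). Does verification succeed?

σ^95 mod 133 = 107
σ^95 mod 133 = 107, but H(m) = 26.

fails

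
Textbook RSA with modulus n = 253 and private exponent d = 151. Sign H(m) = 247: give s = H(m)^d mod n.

5

(H(m))^2 ≡ 247^2 = 61009 ≡ 36
(H(m))^4 ≡ 36^2 = 1296 ≡ 31
(H(m))^8 ≡ 31^2 = 961 ≡ 202
(H(m))^16 ≡ 202^2 = 40804 ≡ 71
(H(m))^32 ≡ 71^2 = 5041 ≡ 234
(H(m))^64 ≡ 234^2 = 54756 ≡ 108
(H(m))^128 ≡ 108^2 = 11664 ≡ 26
151 = 128 + 16 + 4 + 2 + 1, so (H(m))^151 ≡ 26·71·31·36·247 ≡ 5 (mod 253)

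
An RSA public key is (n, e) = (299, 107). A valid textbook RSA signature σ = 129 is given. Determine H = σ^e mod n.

194

Squares mod 299: σ^1≡129, σ^2≡196, σ^4≡144, σ^8≡105, σ^16≡261, σ^32≡248, σ^64≡209
107 = 64 + 32 + 8 + 2 + 1, so σ^107 ≡ 209·248·105·196·129 ≡ 194 (mod 299)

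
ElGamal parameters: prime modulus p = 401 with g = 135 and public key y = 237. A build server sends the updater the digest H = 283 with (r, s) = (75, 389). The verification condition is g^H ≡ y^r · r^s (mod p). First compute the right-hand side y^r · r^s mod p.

237^2 = 56169 ≡ 29
237^4 ≡ 29^2 = 841 ≡ 39
237^8 ≡ 39^2 = 1521 ≡ 318
237^16 ≡ 318^2 = 101124 ≡ 72
237^32 ≡ 72^2 = 5184 ≡ 372
237^64 ≡ 372^2 = 138384 ≡ 39
75 = 64 + 8 + 2 + 1, so 237^75 ≡ 39·318·29·237 ≡ 381 (mod 401)
75^2 = 5625 ≡ 11
75^4 ≡ 11^2 = 121
75^8 ≡ 121^2 = 14641 ≡ 205
75^16 ≡ 205^2 = 42025 ≡ 321
75^32 ≡ 321^2 = 103041 ≡ 385
75^64 ≡ 385^2 = 148225 ≡ 256
75^128 ≡ 256^2 = 65536 ≡ 173
75^256 ≡ 173^2 = 29929 ≡ 255
389 = 256 + 128 + 4 + 1, so 75^389 ≡ 255·173·121·75 ≡ 62 (mod 401)
y^r · r^s ≡ 381·62 = 23622 ≡ 364 (mod 401)

364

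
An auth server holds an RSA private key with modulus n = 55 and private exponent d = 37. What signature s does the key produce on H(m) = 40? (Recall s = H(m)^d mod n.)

(H(m))^2 ≡ 40^2 = 1600 ≡ 5
(H(m))^4 ≡ 5^2 = 25
(H(m))^8 ≡ 25^2 = 625 ≡ 20
(H(m))^16 ≡ 20^2 = 400 ≡ 15
(H(m))^32 ≡ 15^2 = 225 ≡ 5
37 = 32 + 4 + 1, so (H(m))^37 ≡ 5·25·40 ≡ 50 (mod 55)

50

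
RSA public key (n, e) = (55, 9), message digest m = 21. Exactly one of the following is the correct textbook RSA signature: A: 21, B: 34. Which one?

Candidate A: 21^9 mod 55 = 21
  → matches m = 21
Candidate B: 34^9 mod 55 = 34

A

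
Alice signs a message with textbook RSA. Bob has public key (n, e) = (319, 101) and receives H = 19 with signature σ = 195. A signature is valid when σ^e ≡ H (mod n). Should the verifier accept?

accept

Squares mod 319: σ^1≡195, σ^2≡64, σ^4≡268, σ^8≡49, σ^16≡168, σ^32≡152, σ^64≡136
101 = 64 + 32 + 4 + 1, so σ^101 ≡ 136·152·268·195 ≡ 19 (mod 319)
Since 19 equals the digest 19, verification succeeds.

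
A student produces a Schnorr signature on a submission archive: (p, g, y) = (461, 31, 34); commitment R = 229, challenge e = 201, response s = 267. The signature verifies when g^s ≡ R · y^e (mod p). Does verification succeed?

g^s mod p:
31^2 = 961 ≡ 39
31^4 ≡ 39^2 = 1521 ≡ 138
31^8 ≡ 138^2 = 19044 ≡ 143
31^16 ≡ 143^2 = 20449 ≡ 165
31^32 ≡ 165^2 = 27225 ≡ 26
31^64 ≡ 26^2 = 676 ≡ 215
31^128 ≡ 215^2 = 46225 ≡ 125
31^256 ≡ 125^2 = 15625 ≡ 412
267 = 256 + 8 + 2 + 1, so 31^267 ≡ 412·143·39·31 ≡ 334 (mod 461)
R · y^e mod p:
34^2 = 1156 ≡ 234
34^4 ≡ 234^2 = 54756 ≡ 358
34^8 ≡ 358^2 = 128164 ≡ 6
34^16 ≡ 6^2 = 36
34^32 ≡ 36^2 = 1296 ≡ 374
34^64 ≡ 374^2 = 139876 ≡ 193
34^128 ≡ 193^2 = 37249 ≡ 369
201 = 128 + 64 + 8 + 1, so 34^201 ≡ 369·193·6·34 ≡ 314 (mod 461)
229·314 = 71906 ≡ 451 (mod 461)
334 ≠ 451; the check fails.

fails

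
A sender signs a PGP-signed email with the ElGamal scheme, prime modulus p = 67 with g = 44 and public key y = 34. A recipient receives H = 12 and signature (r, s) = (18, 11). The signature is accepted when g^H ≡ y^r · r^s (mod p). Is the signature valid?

invalid

Left side g^H mod p:
44^12 mod 67 = 64
Right side y^r · r^s mod p:
34^18 mod 67 = 62
18^11 mod 67 = 38
62·38 = 2356 ≡ 11 (mod 67)
64 ≠ 11, so verification fails.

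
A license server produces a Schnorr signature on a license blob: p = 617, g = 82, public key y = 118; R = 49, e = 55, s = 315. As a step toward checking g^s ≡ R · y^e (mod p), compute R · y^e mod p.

118^2 = 13924 ≡ 350
118^4 ≡ 350^2 = 122500 ≡ 334
118^8 ≡ 334^2 = 111556 ≡ 496
118^16 ≡ 496^2 = 246016 ≡ 450
118^32 ≡ 450^2 = 202500 ≡ 124
55 = 32 + 16 + 4 + 2 + 1, so 118^55 ≡ 124·450·334·350·118 ≡ 497 (mod 617)
R · y^e ≡ 49·497 = 24353 ≡ 290 (mod 617)

290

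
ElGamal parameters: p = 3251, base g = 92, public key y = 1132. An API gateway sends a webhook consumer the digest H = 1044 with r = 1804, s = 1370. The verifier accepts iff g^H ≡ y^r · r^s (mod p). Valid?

yes

Left side g^H mod p:
92^1044 mod 3251 = 967
Right side y^r · r^s mod p:
1132^1804 mod 3251 = 958
1804^1370 mod 3251 = 1579
958·1579 = 1512682 ≡ 967 (mod 3251)
967 ≡ 967 (mod 3251), so the signature is genuine.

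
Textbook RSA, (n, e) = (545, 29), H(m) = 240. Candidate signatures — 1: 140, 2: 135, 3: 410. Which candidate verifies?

Candidate 1: 140^29 mod 545 = 20
Candidate 2: 135^29 mod 545 = 240
  → matches H(m) = 240
Candidate 3: 410^29 mod 545 = 305

2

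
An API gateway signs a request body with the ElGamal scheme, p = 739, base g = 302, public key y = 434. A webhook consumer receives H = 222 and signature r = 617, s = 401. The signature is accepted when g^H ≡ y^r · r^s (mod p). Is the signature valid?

Left side g^H mod p:
302^2 = 91204 ≡ 307
302^4 ≡ 307^2 = 94249 ≡ 396
302^8 ≡ 396^2 = 156816 ≡ 148
302^16 ≡ 148^2 = 21904 ≡ 473
302^32 ≡ 473^2 = 223729 ≡ 551
302^64 ≡ 551^2 = 303601 ≡ 611
302^128 ≡ 611^2 = 373321 ≡ 126
222 = 128 + 64 + 16 + 8 + 4 + 2, so 302^222 ≡ 126·611·473·148·396·307 ≡ 125 (mod 739)
Right side y^r · r^s mod p:
434^2 = 188356 ≡ 650
434^4 ≡ 650^2 = 422500 ≡ 531
434^8 ≡ 531^2 = 281961 ≡ 402
434^16 ≡ 402^2 = 161604 ≡ 502
434^32 ≡ 502^2 = 252004 ≡ 5
434^64 ≡ 5^2 = 25
434^128 ≡ 25^2 = 625
434^256 ≡ 625^2 = 390625 ≡ 433
434^512 ≡ 433^2 = 187489 ≡ 522
617 = 512 + 64 + 32 + 8 + 1, so 434^617 ≡ 522·25·5·402·434 ≡ 650 (mod 739)
617^2 = 380689 ≡ 104
617^4 ≡ 104^2 = 10816 ≡ 470
617^8 ≡ 470^2 = 220900 ≡ 678
617^16 ≡ 678^2 = 459684 ≡ 26
617^32 ≡ 26^2 = 676
617^64 ≡ 676^2 = 456976 ≡ 274
617^128 ≡ 274^2 = 75076 ≡ 437
617^256 ≡ 437^2 = 190969 ≡ 307
401 = 256 + 128 + 16 + 1, so 617^401 ≡ 307·437·26·617 ≡ 63 (mod 739)
650·63 = 40950 ≡ 305 (mod 739)
125 ≠ 305, so verification fails.

invalid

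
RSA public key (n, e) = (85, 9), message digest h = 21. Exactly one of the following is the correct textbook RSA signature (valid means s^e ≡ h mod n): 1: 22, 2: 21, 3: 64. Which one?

Candidate 1: Squares mod 85: 22^1≡22, 22^2≡59, 22^4≡81, 22^8≡16; 9 = 8 + 1, so 22^9 ≡ 16·22 ≡ 12 (mod 85)
Candidate 2: Squares mod 85: 21^1≡21, 21^2≡16, 21^4≡1, 21^8≡1; 9 = 8 + 1, so 21^9 ≡ 1·21 ≡ 21 (mod 85)
  → matches h = 21
Candidate 3: Squares mod 85: 64^1≡64, 64^2≡16, 64^4≡1, 64^8≡1; 9 = 8 + 1, so 64^9 ≡ 1·64 ≡ 64 (mod 85)

2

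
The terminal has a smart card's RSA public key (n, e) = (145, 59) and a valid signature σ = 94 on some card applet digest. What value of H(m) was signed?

σ^2 ≡ 94^2 = 8836 ≡ 136
σ^4 ≡ 136^2 = 18496 ≡ 81
σ^8 ≡ 81^2 = 6561 ≡ 36
σ^16 ≡ 36^2 = 1296 ≡ 136
σ^32 ≡ 136^2 = 18496 ≡ 81
59 = 32 + 16 + 8 + 2 + 1, so σ^59 ≡ 81·136·36·136·94 ≡ 24 (mod 145)

24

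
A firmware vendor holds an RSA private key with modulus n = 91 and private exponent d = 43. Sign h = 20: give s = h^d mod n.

6

h^2 ≡ 20^2 = 400 ≡ 36
h^4 ≡ 36^2 = 1296 ≡ 22
h^8 ≡ 22^2 = 484 ≡ 29
h^16 ≡ 29^2 = 841 ≡ 22
h^32 ≡ 22^2 = 484 ≡ 29
43 = 32 + 8 + 2 + 1, so h^43 ≡ 29·29·36·20 ≡ 6 (mod 91)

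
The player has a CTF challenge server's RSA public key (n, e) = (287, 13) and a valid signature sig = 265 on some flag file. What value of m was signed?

97

sig^2 ≡ 265^2 = 70225 ≡ 197
sig^4 ≡ 197^2 = 38809 ≡ 64
sig^8 ≡ 64^2 = 4096 ≡ 78
13 = 8 + 4 + 1, so sig^13 ≡ 78·64·265 ≡ 97 (mod 287)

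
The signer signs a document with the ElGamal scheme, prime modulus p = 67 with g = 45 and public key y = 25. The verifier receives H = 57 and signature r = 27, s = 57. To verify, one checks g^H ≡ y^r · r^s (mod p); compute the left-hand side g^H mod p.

52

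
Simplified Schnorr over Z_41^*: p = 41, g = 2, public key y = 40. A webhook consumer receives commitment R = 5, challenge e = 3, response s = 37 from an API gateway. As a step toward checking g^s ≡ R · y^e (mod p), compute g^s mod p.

2^2 = 4
2^4 ≡ 4^2 = 16
2^8 ≡ 16^2 = 256 ≡ 10
2^16 ≡ 10^2 = 100 ≡ 18
2^32 ≡ 18^2 = 324 ≡ 37
37 = 32 + 4 + 1, so 2^37 ≡ 37·16·2 ≡ 36 (mod 41)

36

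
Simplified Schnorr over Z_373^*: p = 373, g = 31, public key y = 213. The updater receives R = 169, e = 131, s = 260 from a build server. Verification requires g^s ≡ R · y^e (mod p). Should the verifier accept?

g^s mod p:
Squares mod 373: 31^1≡31, 31^2≡215, 31^4≡346, 31^8≡356, 31^16≡289, 31^32≡342, 31^64≡215, 31^128≡346, 31^256≡356
260 = 256 + 4, so 31^260 ≡ 356·346 ≡ 86 (mod 373)
R · y^e mod p:
Squares mod 373: 213^1≡213, 213^2≡236, 213^4≡119, 213^8≡360, 213^16≡169, 213^32≡213, 213^64≡236, 213^128≡119
131 = 128 + 2 + 1, so 213^131 ≡ 119·236·213 ≡ 91 (mod 373)
169·91 = 15379 ≡ 86 (mod 373)
86 ≡ 86 (mod 373); signature holds.

accept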